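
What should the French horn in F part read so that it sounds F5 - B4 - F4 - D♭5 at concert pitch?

The French horn in F sounds a perfect fifth below written, so the written part must be a perfect fifth above concert — transpose each note up.
F5 gives C6
B4 gives F#5
F4 gives C5
Db5 gives Ab5

C6 F#5 C5 Ab5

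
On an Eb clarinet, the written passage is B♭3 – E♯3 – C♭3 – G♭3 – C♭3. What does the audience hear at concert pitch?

Db4 G#3 Ebb3 Bbb3 Ebb3

Written C4 on the Eb clarinet sounds as Eb4, a minor third higher; apply that shift to every note.
Bb3 -> Db4
E#3 -> G#3
Cb3 -> Ebb3
Gb3 -> Bbb3
Cb3 -> Ebb3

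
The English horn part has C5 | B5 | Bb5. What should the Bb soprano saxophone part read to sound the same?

G4 F#5 F5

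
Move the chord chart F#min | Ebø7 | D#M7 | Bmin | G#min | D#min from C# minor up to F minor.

C# minor up to F minor is a diminished fourth; each chord root moves by that interval while the quality stays the same.
F#min: root F# up a diminished fourth → Bb, giving Bbmin.
Ebø7: root Eb up a diminished fourth → Abb, giving Abbø7.
D#M7: root D# up a diminished fourth → G, giving GM7.
Bmin: root B up a diminished fourth → Eb, giving Ebmin.
G#min: root G# up a diminished fourth → C, giving Cmin.
D#min: root D# up a diminished fourth → G, giving Gmin.

Bbmin Abbø7 GM7 Ebmin Cmin Gmin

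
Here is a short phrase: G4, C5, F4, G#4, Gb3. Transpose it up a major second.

A major second up from G4 gives A4.
C5: a second up reaches D, and 2 semitones makes it D5.
A major second up from F4 gives G4.
A major second up from G#4 gives A#4.
Gb3 up a major second is Ab3.

A4 D5 G4 A#4 Ab3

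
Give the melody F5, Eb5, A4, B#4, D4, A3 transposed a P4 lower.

C5 Bb4 E4 F##4 A3 E3

F5 → C5
Eb5 → Bb4
A4 → E4
B#4 → F##4
D4 → A3
A3 → E3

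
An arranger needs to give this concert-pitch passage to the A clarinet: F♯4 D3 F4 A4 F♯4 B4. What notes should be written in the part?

The A clarinet sounds a minor third below written, so the written part must be a minor third above concert — transpose each note up.
F#4 -> A4
D3 -> F3
F4 -> Ab4
A4 -> C5
F#4 -> A4
B4 -> D5

A4 F3 Ab4 C5 A4 D5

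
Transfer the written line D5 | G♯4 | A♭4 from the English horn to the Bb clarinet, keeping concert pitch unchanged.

A4 D#4 Eb4

First find concert pitch: the English horn sounds a perfect fifth below written, so D5 G♯4 A♭4 sounds G4 C#4 Db4.
Then write for Bb clarinet: it sounds a major second below written, so the part must be a major second above concert.
G4 → A4
C#4 → D#4
Db4 → Eb4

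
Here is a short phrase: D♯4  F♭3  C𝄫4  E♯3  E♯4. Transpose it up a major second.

E#4 Gb3 Dbb4 F##3 F##4

D#4: a second up reaches E, and 2 semitones makes it E#4.
Fb3 up a major second is Gb3.
Cbb4: a second up reaches D, and 2 semitones makes it Dbb4.
A major second up from E#3 gives F##3.
E#4: a second up reaches F, and 2 semitones makes it F##4.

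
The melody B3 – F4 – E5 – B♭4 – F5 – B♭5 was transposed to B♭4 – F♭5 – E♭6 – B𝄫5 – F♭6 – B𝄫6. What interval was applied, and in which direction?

Take the first pair: B3 → Bb4. B to B spans 8 letter names, so the interval is some kind of octave.
B3 to Bb4 is 11 semitones, which makes it a diminished octave; the second version is higher, so the direction is up.
Checking another pair — Bb5 → Bbb6 — gives the same interval.

up a diminished octave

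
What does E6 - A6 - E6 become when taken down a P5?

E6 gives A5
A6 gives D6
E6 gives A5

A5 D6 A5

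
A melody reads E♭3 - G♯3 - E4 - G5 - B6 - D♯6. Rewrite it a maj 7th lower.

Fb2 A2 F3 Ab4 C6 E5

A major seventh down from Eb3 gives Fb2.
G#3: a seventh down reaches A, and 11 semitones makes it A2.
E4: a seventh down reaches F, and 11 semitones makes it F3.
A major seventh down from G5 gives Ab4.
B6: a seventh down reaches C, and 11 semitones makes it C6.
D#6: a seventh down reaches E, and 11 semitones makes it E5.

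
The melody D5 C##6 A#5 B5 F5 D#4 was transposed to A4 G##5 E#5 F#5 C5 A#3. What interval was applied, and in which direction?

From D5 to A4 is 4 letter names — a fourth of some quality.
A4 to D5 is 5 semitones, which makes it a perfect fourth; the second version is lower, so the direction is down.
Checking another pair — D#4 → A#3 — gives the same interval.

down a perfect fourth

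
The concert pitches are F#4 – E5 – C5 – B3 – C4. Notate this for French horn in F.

Written C4 sounds as F3 on the French horn in F, so concert pitches are written a perfect fifth up.
F#4 -> C#5
E5 -> B5
C5 -> G5
B3 -> F#4
C4 -> G4

C#5 B5 G5 F#4 G4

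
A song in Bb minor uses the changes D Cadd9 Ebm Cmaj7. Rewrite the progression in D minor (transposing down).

F# Eadd9 Gm Emaj7

Bb minor down to D minor is a minor sixth; each chord root moves by that interval while the quality stays the same.
D: root D down a minor sixth → F#, giving F#.
Cadd9: root C down a minor sixth → E, giving Eadd9.
Ebm: root Eb down a minor sixth → G, giving Gm.
Cmaj7: root C down a minor sixth → E, giving Emaj7.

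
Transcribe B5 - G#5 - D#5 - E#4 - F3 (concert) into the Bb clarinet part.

Written C4 sounds as Bb3 on the Bb clarinet, so concert pitches are written a major second up.
B5 to C#6
G#5 to A#5
D#5 to E#5
E#4 to F##4
F3 to G3

C#6 A#5 E#5 F##4 G3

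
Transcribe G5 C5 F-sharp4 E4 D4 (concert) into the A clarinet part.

The A clarinet sounds a minor third below written, so the written part must be a minor third above concert — transpose each note up.
G5 becomes Bb5
C5 becomes Eb5
F#4 becomes A4
E4 becomes G4
D4 becomes F4

Bb5 Eb5 A4 G4 F4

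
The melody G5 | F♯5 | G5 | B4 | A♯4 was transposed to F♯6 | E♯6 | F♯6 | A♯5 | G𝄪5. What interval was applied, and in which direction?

From G5 to F#6 is 7 letter names — a seventh of some quality.
G5 to F#6 is 11 semitones, which makes it a major seventh; the second version is higher, so the direction is up.
Checking another pair — A#4 → G##5 — gives the same interval.

up a major seventh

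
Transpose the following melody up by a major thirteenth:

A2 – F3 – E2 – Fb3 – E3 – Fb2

A2 up a major thirteenth is F#4.
F3: a thirteenth up reaches D, and 21 semitones makes it D5.
E2: a thirteenth up reaches C, and 21 semitones makes it C#4.
Fb3: a thirteenth up reaches D, and 21 semitones makes it Db5.
A major thirteenth up from E3 gives C#5.
Fb2: a thirteenth up reaches D, and 21 semitones makes it Db4.

F#4 D5 C#4 Db5 C#5 Db4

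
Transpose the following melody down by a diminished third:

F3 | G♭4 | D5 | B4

D#3 E4 B#4 G##4

F3 becomes D#3
Gb4 becomes E4
D5 becomes B#4
B4 becomes G##4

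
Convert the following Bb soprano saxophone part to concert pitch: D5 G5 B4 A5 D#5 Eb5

C5 F5 A4 G5 C#5 Db5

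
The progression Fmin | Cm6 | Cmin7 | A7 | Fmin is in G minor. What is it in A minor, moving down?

Gmin Dm6 Dmin7 B7 Gmin

G minor down to A minor is a minor seventh; each chord root moves by that interval while the quality stays the same.
Fmin: root F down a minor seventh → G, giving Gmin.
Cm6: root C down a minor seventh → D, giving Dm6.
Cmin7: root C down a minor seventh → D, giving Dmin7.
A7: root A down a minor seventh → B, giving B7.
Fmin: root F down a minor seventh → G, giving Gmin.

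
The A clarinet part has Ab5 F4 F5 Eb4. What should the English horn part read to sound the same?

C6 A4 A5 G4

First find concert pitch: the A clarinet sounds a minor third below written, so Ab5 F4 F5 Eb4 sounds F5 D4 D5 C4.
Then write for English horn: it sounds a perfect fifth below written, so the part must be a perfect fifth above concert.
F5 → C6
D4 → A4
D5 → A5
C4 → G4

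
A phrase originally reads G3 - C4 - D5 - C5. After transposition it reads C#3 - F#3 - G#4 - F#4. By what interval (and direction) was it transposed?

Take the first pair: G3 → C#3. G to C spans 5 letter names, so the interval is some kind of fifth.
C#3 to G3 is 6 semitones, which makes it a diminished fifth; the second version is lower, so the direction is down.
Checking another pair — C5 → F#4 — gives the same interval.

down a diminished fifth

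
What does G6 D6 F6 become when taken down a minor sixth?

B5 F#5 A5

G6 -> B5
D6 -> F#5
F6 -> A5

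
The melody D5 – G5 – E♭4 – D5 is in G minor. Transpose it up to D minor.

A5 D6 Bb4 A5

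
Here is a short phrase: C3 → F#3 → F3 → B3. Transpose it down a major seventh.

C3: a seventh down reaches D, and 11 semitones makes it Db2.
A major seventh down from F#3 gives G2.
F3: a seventh down reaches G, and 11 semitones makes it Gb2.
B3 down a major seventh is C3.

Db2 G2 Gb2 C3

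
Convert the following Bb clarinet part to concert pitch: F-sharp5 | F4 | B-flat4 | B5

The Bb clarinet sounds a major second below written, so transpose each written note down a major second.
F#5 -> E5
F4 -> Eb4
Bb4 -> Ab4
B5 -> A5

E5 Eb4 Ab4 A5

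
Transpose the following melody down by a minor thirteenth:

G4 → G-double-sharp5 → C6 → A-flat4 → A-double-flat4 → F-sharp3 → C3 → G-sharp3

B2 B##3 E4 C3 Cb3 A#1 E1 B#1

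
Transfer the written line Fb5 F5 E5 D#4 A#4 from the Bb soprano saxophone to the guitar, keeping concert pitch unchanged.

Ebb6 Eb6 D6 C#5 G#5

First find concert pitch: the Bb soprano saxophone sounds a major second below written, so Fb5 F5 E5 D#4 A#4 sounds Ebb5 Eb5 D5 C#4 G#4.
Then write for guitar: it sounds a perfect octave below written, so the part must be a perfect octave above concert.
Ebb5 → Ebb6
Eb5 → Eb6
D5 → D6
C#4 → C#5
G#4 → G#5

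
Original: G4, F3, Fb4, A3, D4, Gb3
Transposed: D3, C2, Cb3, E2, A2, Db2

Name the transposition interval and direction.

down a perfect eleventh

Take the first pair: G4 → D3. G to D spans 11 letter names, so the interval is some kind of eleventh.
D3 to G4 is 17 semitones, which makes it a perfect eleventh; the second version is lower, so the direction is down.
Checking another pair — Gb3 → Db2 — gives the same interval.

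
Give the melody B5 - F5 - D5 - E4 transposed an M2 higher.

A major second up from B5 gives C#6.
F5 up a major second is G5.
A major second up from D5 gives E5.
A major second up from E4 gives F#4.

C#6 G5 E5 F#4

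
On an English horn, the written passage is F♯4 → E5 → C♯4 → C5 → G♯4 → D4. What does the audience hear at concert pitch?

Written C4 on the English horn sounds as F3, a perfect fifth lower; apply that shift to every note.
F#4 gives B3
E5 gives A4
C#4 gives F#3
C5 gives F4
G#4 gives C#4
D4 gives G3

B3 A4 F#3 F4 C#4 G3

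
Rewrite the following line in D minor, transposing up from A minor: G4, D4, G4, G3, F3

C5 G4 C5 C4 Bb3

A minor to D minor up is a perfect fourth, so every note moves up by that interval.
G4 -> C5
D4 -> G4
G4 -> C5
G3 -> C4
F3 -> Bb3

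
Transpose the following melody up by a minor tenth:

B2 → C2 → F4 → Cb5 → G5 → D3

D4 Eb3 Ab5 Ebb6 Bb6 F4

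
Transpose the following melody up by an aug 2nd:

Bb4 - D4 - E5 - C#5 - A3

Bb4: a second up reaches C, and 3 semitones makes it C#5.
D4 up an augmented second is E#4.
E5: a second up reaches F, and 3 semitones makes it F##5.
An augmented second up from C#5 gives D##5.
A3: a second up reaches B, and 3 semitones makes it B#3.

C#5 E#4 F##5 D##5 B#3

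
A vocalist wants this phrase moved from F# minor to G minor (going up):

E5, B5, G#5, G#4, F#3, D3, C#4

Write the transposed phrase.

F5 C6 A5 A4 G3 Eb3 D4

F# minor to G minor up is a minor second, so every note moves up by that interval.
E5 → F5
B5 → C6
G#5 → A5
G#4 → A4
F#3 → G3
D3 → Eb3
C#4 → D4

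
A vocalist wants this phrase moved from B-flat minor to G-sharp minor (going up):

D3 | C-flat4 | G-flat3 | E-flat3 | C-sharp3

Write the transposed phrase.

B-flat minor to G-sharp minor up is an augmented sixth, so every note moves up by that interval.
D3 → B#3
Cb4 → A4
Gb3 → E4
Eb3 → C#4
C#3 → A##3

B#3 A4 E4 C#4 A##3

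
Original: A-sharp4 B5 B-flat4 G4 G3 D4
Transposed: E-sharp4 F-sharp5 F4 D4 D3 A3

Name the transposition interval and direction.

down a perfect fourth

Take the first pair: A#4 → E#4. A to E spans 4 letter names, so the interval is some kind of fourth.
E#4 to A#4 is 5 semitones, which makes it a perfect fourth; the second version is lower, so the direction is down.
Checking another pair — D4 → A3 — gives the same interval.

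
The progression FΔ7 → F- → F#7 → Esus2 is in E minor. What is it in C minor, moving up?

DbΔ7 Db- D7 Csus2

E minor up to C minor is a minor sixth; each chord root moves by that interval while the quality stays the same.
FΔ7: root F up a minor sixth → Db, giving DbΔ7.
F-: root F up a minor sixth → Db, giving Db-.
F#7: root F# up a minor sixth → D, giving D7.
Esus2: root E up a minor sixth → C, giving Csus2.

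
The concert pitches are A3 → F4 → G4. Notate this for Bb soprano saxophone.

The Bb soprano saxophone sounds a major second below written, so the written part must be a major second above concert — transpose each note up.
A3 becomes B3
F4 becomes G4
G4 becomes A4

B3 G4 A4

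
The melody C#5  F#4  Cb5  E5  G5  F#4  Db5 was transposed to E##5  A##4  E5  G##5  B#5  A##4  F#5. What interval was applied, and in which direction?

From C#5 to E##5 is 3 letter names — a third of some quality.
C#5 to E##5 is 5 semitones, which makes it an augmented third; the second version is higher, so the direction is up.
Checking another pair — Db5 → F#5 — gives the same interval.

up an augmented third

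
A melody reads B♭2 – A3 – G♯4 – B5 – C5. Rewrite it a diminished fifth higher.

Bb2 → Fb3
A3 → Eb4
G#4 → D5
B5 → F6
C5 → Gb5

Fb3 Eb4 D5 F6 Gb5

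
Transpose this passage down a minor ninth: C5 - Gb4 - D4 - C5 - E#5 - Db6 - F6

C5 gives B3
Gb4 gives F3
D4 gives C#3
C5 gives B3
E#5 gives D##4
Db6 gives C5
F6 gives E5

B3 F3 C#3 B3 D##4 C5 E5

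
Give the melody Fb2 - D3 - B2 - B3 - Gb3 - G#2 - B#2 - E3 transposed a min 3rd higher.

Fb2 up a minor third is Abb2.
D3 up a minor third is F3.
B2 up a minor third is D3.
B3: a third up reaches D, and 3 semitones makes it D4.
A minor third up from Gb3 gives Bbb3.
G#2 up a minor third is B2.
B#2 up a minor third is D#3.
E3: a third up reaches G, and 3 semitones makes it G3.

Abb2 F3 D3 D4 Bbb3 B2 D#3 G3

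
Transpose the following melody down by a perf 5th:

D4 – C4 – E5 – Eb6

D4 becomes G3
C4 becomes F3
E5 becomes A4
Eb6 becomes Ab5

G3 F3 A4 Ab5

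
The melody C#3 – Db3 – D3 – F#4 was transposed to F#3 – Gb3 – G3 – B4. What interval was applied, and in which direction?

up a perfect fourth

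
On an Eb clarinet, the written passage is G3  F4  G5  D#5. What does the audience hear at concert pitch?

Bb3 Ab4 Bb5 F#5

The Eb clarinet sounds a minor third above written, so transpose each written note up a minor third.
G3 to Bb3
F4 to Ab4
G5 to Bb5
D#5 to F#5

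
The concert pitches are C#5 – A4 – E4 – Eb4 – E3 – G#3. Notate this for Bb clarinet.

D#5 B4 F#4 F4 F#3 A#3

Written C4 sounds as Bb3 on the Bb clarinet, so concert pitches are written a major second up.
C#5 gives D#5
A4 gives B4
E4 gives F#4
Eb4 gives F4
E3 gives F#3
G#3 gives A#3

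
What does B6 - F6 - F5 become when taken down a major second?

A6 Eb6 Eb5

B6 becomes A6
F6 becomes Eb6
F5 becomes Eb5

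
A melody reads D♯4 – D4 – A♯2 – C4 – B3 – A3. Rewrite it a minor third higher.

F#4 F4 C#3 Eb4 D4 C4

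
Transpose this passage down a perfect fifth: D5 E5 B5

G4 A4 E5

D5 → G4
E5 → A4
B5 → E5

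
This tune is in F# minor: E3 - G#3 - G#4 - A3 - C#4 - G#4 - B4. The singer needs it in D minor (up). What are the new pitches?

C4 E4 E5 F4 A4 E5 G5

From F# up to D is a minor sixth; apply that to each pitch.
E3 gives C4
G#3 gives E4
G#4 gives E5
A3 gives F4
C#4 gives A4
G#4 gives E5
B4 gives G5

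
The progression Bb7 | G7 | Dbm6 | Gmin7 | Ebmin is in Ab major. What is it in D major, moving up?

E7 C#7 Gm6 C#min7 Amin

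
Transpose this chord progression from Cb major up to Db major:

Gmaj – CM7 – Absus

Cb major up to Db major is a major second; each chord root moves by that interval while the quality stays the same.
Gmaj: root G up a major second → A, giving Amaj.
CM7: root C up a major second → D, giving DM7.
Absus: root Ab up a major second → Bb, giving Bbsus.

Amaj DM7 Bbsus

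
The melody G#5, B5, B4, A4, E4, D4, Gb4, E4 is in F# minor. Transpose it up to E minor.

From F# up to E is a minor seventh; apply that to each pitch.
G#5 -> F#6
B5 -> A6
B4 -> A5
A4 -> G5
E4 -> D5
D4 -> C5
Gb4 -> Fb5
E4 -> D5

F#6 A6 A5 G5 D5 C5 Fb5 D5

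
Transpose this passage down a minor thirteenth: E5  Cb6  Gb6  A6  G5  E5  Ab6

G#3 Eb4 Bb4 C#5 B3 G#3 C5

E5 → G#3
Cb6 → Eb4
Gb6 → Bb4
A6 → C#5
G5 → B3
E5 → G#3
Ab6 → C5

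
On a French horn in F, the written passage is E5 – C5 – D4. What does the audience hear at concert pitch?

The French horn in F sounds a perfect fifth below written, so transpose each written note down a perfect fifth.
E5 becomes A4
C5 becomes F4
D4 becomes G3

A4 F4 G3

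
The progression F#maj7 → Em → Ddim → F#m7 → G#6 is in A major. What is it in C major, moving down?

Amaj7 Gm Fdim Am7 B6

A major down to C major is a major sixth; each chord root moves by that interval while the quality stays the same.
F#maj7: root F# down a major sixth → A, giving Amaj7.
Em: root E down a major sixth → G, giving Gm.
Ddim: root D down a major sixth → F, giving Fdim.
F#m7: root F# down a major sixth → A, giving Am7.
G#6: root G# down a major sixth → B, giving B6.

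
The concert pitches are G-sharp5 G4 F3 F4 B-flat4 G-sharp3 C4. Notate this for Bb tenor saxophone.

A#6 A5 G4 G5 C6 A#4 D5

Written C4 sounds as Bb2 on the Bb tenor saxophone, so concert pitches are written a major ninth up.
G#5 gives A#6
G4 gives A5
F3 gives G4
F4 gives G5
Bb4 gives C6
G#3 gives A#4
C4 gives D5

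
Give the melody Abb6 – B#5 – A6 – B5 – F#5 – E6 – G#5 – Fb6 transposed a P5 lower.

Dbb6 E#5 D6 E5 B4 A5 C#5 Bbb5

Abb6: a fifth down reaches D, and 7 semitones makes it Dbb6.
B#5 down a perfect fifth is E#5.
A6 down a perfect fifth is D6.
A perfect fifth down from B5 gives E5.
F#5: a fifth down reaches B, and 7 semitones makes it B4.
A perfect fifth down from E6 gives A5.
A perfect fifth down from G#5 gives C#5.
Fb6 down a perfect fifth is Bbb5.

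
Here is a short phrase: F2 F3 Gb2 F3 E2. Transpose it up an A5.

C#3 C#4 D3 C#4 B#2

F2 to C#3
F3 to C#4
Gb2 to D3
F3 to C#4
E2 to B#2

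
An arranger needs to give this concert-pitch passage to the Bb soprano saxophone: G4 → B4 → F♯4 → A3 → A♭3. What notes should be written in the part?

A4 C#5 G#4 B3 Bb3

The Bb soprano saxophone sounds a major second below written, so the written part must be a major second above concert — transpose each note up.
G4 to A4
B4 to C#5
F#4 to G#4
A3 to B3
Ab3 to Bb3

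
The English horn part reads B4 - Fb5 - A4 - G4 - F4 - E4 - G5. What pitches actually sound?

E4 Bbb4 D4 C4 Bb3 A3 C5

Written C4 on the English horn sounds as F3, a perfect fifth lower; apply that shift to every note.
B4 becomes E4
Fb5 becomes Bbb4
A4 becomes D4
G4 becomes C4
F4 becomes Bb3
E4 becomes A3
G5 becomes C5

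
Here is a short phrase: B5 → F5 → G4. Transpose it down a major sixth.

D5 Ab4 Bb3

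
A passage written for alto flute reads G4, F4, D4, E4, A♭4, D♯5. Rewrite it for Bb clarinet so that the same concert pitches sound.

E4 D4 B3 C#4 F4 B#4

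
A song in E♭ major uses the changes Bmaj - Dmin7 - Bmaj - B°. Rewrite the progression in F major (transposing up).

C#maj Emin7 C#maj C#°

E♭ major up to F major is a major second; each chord root moves by that interval while the quality stays the same.
Bmaj: root B up a major second → C#, giving C#maj.
Dmin7: root D up a major second → E, giving Emin7.
Bmaj: root B up a major second → C#, giving C#maj.
B°: root B up a major second → C#, giving C#°.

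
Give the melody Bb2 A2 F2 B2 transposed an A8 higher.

B3 A#3 F#3 B#3

Bb2 gives B3
A2 gives A#3
F2 gives F#3
B2 gives B#3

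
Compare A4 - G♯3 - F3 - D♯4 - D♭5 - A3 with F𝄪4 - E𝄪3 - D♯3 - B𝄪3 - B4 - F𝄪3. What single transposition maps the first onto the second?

down a diminished third

From A4 to F##4 is 3 letter names — a third of some quality.
F##4 to A4 is 2 semitones, which makes it a diminished third; the second version is lower, so the direction is down.
Checking another pair — A3 → F##3 — gives the same interval.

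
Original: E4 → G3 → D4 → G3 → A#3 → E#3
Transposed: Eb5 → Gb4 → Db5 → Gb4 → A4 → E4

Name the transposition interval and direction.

up a diminished octave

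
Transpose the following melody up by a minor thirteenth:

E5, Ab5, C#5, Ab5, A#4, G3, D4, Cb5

C7 Fb7 A6 Fb7 F#6 Eb5 Bb5 Abb6

A minor thirteenth up from E5 gives C7.
Ab5: a thirteenth up reaches F, and 20 semitones makes it Fb7.
C#5: a thirteenth up reaches A, and 20 semitones makes it A6.
Ab5: a thirteenth up reaches F, and 20 semitones makes it Fb7.
A minor thirteenth up from A#4 gives F#6.
A minor thirteenth up from G3 gives Eb5.
D4 up a minor thirteenth is Bb5.
Cb5: a thirteenth up reaches A, and 20 semitones makes it Abb6.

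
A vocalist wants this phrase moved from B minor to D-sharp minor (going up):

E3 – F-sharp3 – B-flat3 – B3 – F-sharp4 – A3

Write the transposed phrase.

G#3 A#3 D4 D#4 A#4 C#4

B minor to D-sharp minor up is a major third, so every note moves up by that interval.
E3 becomes G#3
F#3 becomes A#3
Bb3 becomes D4
B3 becomes D#4
F#4 becomes A#4
A3 becomes C#4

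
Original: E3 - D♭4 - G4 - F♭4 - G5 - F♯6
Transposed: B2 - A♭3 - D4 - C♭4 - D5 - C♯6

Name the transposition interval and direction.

down a perfect fourth

Take the first pair: E3 → B2. E to B spans 4 letter names, so the interval is some kind of fourth.
B2 to E3 is 5 semitones, which makes it a perfect fourth; the second version is lower, so the direction is down.
Checking another pair — F#6 → C#6 — gives the same interval.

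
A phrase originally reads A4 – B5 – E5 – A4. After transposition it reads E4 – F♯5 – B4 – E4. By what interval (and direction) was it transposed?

down a perfect fourth

From A4 to E4 is 4 letter names — a fourth of some quality.
E4 to A4 is 5 semitones, which makes it a perfect fourth; the second version is lower, so the direction is down.
Checking another pair — A4 → E4 — gives the same interval.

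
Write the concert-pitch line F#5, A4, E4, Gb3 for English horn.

C#6 E5 B4 Db4

The English horn sounds a perfect fifth below written, so the written part must be a perfect fifth above concert — transpose each note up.
F#5 -> C#6
A4 -> E5
E4 -> B4
Gb3 -> Db4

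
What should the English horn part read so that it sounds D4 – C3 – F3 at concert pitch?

The English horn sounds a perfect fifth below written, so the written part must be a perfect fifth above concert — transpose each note up.
D4 becomes A4
C3 becomes G3
F3 becomes C4

A4 G3 C4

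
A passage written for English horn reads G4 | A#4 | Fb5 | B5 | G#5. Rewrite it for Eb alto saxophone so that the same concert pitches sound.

A4 B#4 Gb5 C#6 A#5

First find concert pitch: the English horn sounds a perfect fifth below written, so G4 A#4 Fb5 B5 G#5 sounds C4 D#4 Bbb4 E5 C#5.
Then write for Eb alto saxophone: it sounds a major sixth below written, so the part must be a major sixth above concert.
C4 → A4
D#4 → B#4
Bbb4 → Gb5
E5 → C#6
C#5 → A#5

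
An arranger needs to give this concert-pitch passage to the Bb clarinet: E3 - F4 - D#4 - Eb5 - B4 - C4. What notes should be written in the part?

F#3 G4 E#4 F5 C#5 D4

The Bb clarinet sounds a major second below written, so the written part must be a major second above concert — transpose each note up.
E3 gives F#3
F4 gives G4
D#4 gives E#4
Eb5 gives F5
B4 gives C#5
C4 gives D4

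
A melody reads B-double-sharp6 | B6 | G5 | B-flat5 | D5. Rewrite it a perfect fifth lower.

E##6 E6 C5 Eb5 G4

B##6 -> E##6
B6 -> E6
G5 -> C5
Bb5 -> Eb5
D5 -> G4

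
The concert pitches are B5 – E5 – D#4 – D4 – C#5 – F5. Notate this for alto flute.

E6 A5 G#4 G4 F#5 Bb5

Written C4 sounds as G3 on the alto flute, so concert pitches are written a perfect fourth up.
B5 gives E6
E5 gives A5
D#4 gives G#4
D4 gives G4
C#5 gives F#5
F5 gives Bb5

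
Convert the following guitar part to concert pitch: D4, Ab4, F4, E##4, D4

The guitar sounds a perfect octave below written, so transpose each written note down a perfect octave.
D4 -> D3
Ab4 -> Ab3
F4 -> F3
E##4 -> E##3
D4 -> D3

D3 Ab3 F3 E##3 D3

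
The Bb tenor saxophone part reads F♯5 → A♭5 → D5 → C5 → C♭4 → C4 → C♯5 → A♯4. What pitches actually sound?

Written C4 on the Bb tenor saxophone sounds as Bb2, a major ninth lower; apply that shift to every note.
F#5 -> E4
Ab5 -> Gb4
D5 -> C4
C5 -> Bb3
Cb4 -> Bbb2
C4 -> Bb2
C#5 -> B3
A#4 -> G#3

E4 Gb4 C4 Bb3 Bbb2 Bb2 B3 G#3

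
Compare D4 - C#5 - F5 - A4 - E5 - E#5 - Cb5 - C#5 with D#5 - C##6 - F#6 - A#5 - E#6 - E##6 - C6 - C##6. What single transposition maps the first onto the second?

up an augmented octave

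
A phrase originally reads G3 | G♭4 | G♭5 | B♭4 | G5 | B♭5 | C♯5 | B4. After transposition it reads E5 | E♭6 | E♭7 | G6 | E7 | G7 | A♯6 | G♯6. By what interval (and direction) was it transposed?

up a major thirteenth

From G3 to E5 is 13 letter names — a thirteenth of some quality.
G3 to E5 is 21 semitones, which makes it a major thirteenth; the second version is higher, so the direction is up.
Checking another pair — B4 → G#6 — gives the same interval.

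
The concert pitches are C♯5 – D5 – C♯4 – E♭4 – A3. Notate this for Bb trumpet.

The Bb trumpet sounds a major second below written, so the written part must be a major second above concert — transpose each note up.
C#5 → D#5
D5 → E5
C#4 → D#4
Eb4 → F4
A3 → B3

D#5 E5 D#4 F4 B3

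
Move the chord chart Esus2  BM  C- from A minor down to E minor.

Bsus2 F#M G-

A minor down to E minor is a perfect fourth; each chord root moves by that interval while the quality stays the same.
Esus2: root E down a perfect fourth → B, giving Bsus2.
BM: root B down a perfect fourth → F#, giving F#M.
C-: root C down a perfect fourth → G, giving G-.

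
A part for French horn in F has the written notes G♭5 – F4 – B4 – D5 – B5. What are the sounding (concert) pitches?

Written C4 on the French horn in F sounds as F3, a perfect fifth lower; apply that shift to every note.
Gb5 to Cb5
F4 to Bb3
B4 to E4
D5 to G4
B5 to E5

Cb5 Bb3 E4 G4 E5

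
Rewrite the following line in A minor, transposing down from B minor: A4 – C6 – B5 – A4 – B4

G4 Bb5 A5 G4 A4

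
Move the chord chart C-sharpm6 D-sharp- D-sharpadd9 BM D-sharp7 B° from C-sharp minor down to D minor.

C-sharp minor down to D minor is a major seventh; each chord root moves by that interval while the quality stays the same.
C-sharpm6: root C-sharp down a major seventh → D, giving Dm6.
D-sharp-: root D-sharp down a major seventh → E, giving E-.
D-sharpadd9: root D-sharp down a major seventh → E, giving Eadd9.
BM: root B down a major seventh → C, giving CM.
D-sharp7: root D-sharp down a major seventh → E, giving E7.
B°: root B down a major seventh → C, giving C°.

Dm6 E- Eadd9 CM E7 C°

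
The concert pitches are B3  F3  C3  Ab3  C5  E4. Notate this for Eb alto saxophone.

G#4 D4 A3 F4 A5 C#5

Written C4 sounds as Eb3 on the Eb alto saxophone, so concert pitches are written a major sixth up.
B3 becomes G#4
F3 becomes D4
C3 becomes A3
Ab3 becomes F4
C5 becomes A5
E4 becomes C#5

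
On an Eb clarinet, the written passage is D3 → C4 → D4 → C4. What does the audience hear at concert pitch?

The Eb clarinet sounds a minor third above written, so transpose each written note up a minor third.
D3 becomes F3
C4 becomes Eb4
D4 becomes F4
C4 becomes Eb4

F3 Eb4 F4 Eb4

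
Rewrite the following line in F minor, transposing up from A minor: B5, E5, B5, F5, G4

G6 C6 G6 Db6 Eb5

A minor to F minor up is a minor sixth, so every note moves up by that interval.
B5 → G6
E5 → C6
B5 → G6
F5 → Db6
G4 → Eb5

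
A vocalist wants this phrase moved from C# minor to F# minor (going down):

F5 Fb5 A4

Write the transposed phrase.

Bb4 Bbb4 D4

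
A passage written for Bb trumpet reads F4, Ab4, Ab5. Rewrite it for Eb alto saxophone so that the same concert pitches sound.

C5 Eb5 Eb6

First find concert pitch: the Bb trumpet sounds a major second below written, so F4 Ab4 Ab5 sounds Eb4 Gb4 Gb5.
Then write for Eb alto saxophone: it sounds a major sixth below written, so the part must be a major sixth above concert.
Eb4 → C5
Gb4 → Eb5
Gb5 → Eb6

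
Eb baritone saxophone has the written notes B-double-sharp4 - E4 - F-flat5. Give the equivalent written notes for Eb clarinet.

First find concert pitch: the Eb baritone saxophone sounds a major thirteenth below written, so B-double-sharp4 E4 F-flat5 sounds D##3 G2 Abb3.
Then write for Eb clarinet: it sounds a minor third above written, so the part must be a minor third below concert.
D##3 → B##2
G2 → E2
Abb3 → Fb3

B##2 E2 Fb3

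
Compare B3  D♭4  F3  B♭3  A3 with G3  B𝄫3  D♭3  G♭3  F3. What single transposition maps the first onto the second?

From B3 to G3 is 3 letter names — a third of some quality.
G3 to B3 is 4 semitones, which makes it a major third; the second version is lower, so the direction is down.
Checking another pair — A3 → F3 — gives the same interval.

down a major third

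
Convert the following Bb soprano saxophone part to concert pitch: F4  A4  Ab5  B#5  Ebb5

Eb4 G4 Gb5 A#5 Dbb5

The Bb soprano saxophone sounds a major second below written, so transpose each written note down a major second.
F4 -> Eb4
A4 -> G4
Ab5 -> Gb5
B#5 -> A#5
Ebb5 -> Dbb5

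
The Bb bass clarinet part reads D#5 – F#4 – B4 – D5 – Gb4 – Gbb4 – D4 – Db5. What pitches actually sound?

Written C4 on the Bb bass clarinet sounds as Bb2, a major ninth lower; apply that shift to every note.
D#5 becomes C#4
F#4 becomes E3
B4 becomes A3
D5 becomes C4
Gb4 becomes Fb3
Gbb4 becomes Fbb3
D4 becomes C3
Db5 becomes Cb4

C#4 E3 A3 C4 Fb3 Fbb3 C3 Cb4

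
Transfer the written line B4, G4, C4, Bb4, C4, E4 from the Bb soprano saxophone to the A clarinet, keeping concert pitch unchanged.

C5 Ab4 Db4 Cb5 Db4 F4

First find concert pitch: the Bb soprano saxophone sounds a major second below written, so B4 G4 C4 Bb4 C4 E4 sounds A4 F4 Bb3 Ab4 Bb3 D4.
Then write for A clarinet: it sounds a minor third below written, so the part must be a minor third above concert.
A4 → C5
F4 → Ab4
Bb3 → Db4
Ab4 → Cb5
Bb3 → Db4
D4 → F4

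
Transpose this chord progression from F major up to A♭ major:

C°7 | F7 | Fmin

Eb°7 Ab7 Abmin

F major up to A♭ major is a minor third; each chord root moves by that interval while the quality stays the same.
C°7: root C up a minor third → Eb, giving Eb°7.
F7: root F up a minor third → Ab, giving Ab7.
Fmin: root F up a minor third → Ab, giving Abmin.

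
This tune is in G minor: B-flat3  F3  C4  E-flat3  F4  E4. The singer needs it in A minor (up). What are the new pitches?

C4 G3 D4 F3 G4 F#4

From G up to A is a major second; apply that to each pitch.
Bb3 → C4
F3 → G3
C4 → D4
Eb3 → F3
F4 → G4
E4 → F#4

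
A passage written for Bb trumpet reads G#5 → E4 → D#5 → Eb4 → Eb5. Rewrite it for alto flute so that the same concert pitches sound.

B5 G4 F#5 Gb4 Gb5

First find concert pitch: the Bb trumpet sounds a major second below written, so G#5 E4 D#5 Eb4 Eb5 sounds F#5 D4 C#5 Db4 Db5.
Then write for alto flute: it sounds a perfect fourth below written, so the part must be a perfect fourth above concert.
F#5 → B5
D4 → G4
C#5 → F#5
Db4 → Gb4
Db5 → Gb5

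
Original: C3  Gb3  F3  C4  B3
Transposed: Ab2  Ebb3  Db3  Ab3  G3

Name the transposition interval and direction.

down a major third

From C3 to Ab2 is 3 letter names — a third of some quality.
Ab2 to C3 is 4 semitones, which makes it a major third; the second version is lower, so the direction is down.
Checking another pair — B3 → G3 — gives the same interval.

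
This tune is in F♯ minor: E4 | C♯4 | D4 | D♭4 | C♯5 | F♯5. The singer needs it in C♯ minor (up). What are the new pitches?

B4 G#4 A4 Ab4 G#5 C#6

F♯ minor to C♯ minor up is a perfect fifth, so every note moves up by that interval.
E4 -> B4
C#4 -> G#4
D4 -> A4
Db4 -> Ab4
C#5 -> G#5
F#5 -> C#6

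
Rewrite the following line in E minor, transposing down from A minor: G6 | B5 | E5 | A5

From A down to E is a perfect fourth; apply that to each pitch.
G6 -> D6
B5 -> F#5
E5 -> B4
A5 -> E5

D6 F#5 B4 E5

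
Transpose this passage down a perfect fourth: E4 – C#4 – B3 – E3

E4: a fourth down reaches B, and 5 semitones makes it B3.
C#4: a fourth down reaches G, and 5 semitones makes it G#3.
B3 down a perfect fourth is F#3.
E3: a fourth down reaches B, and 5 semitones makes it B2.

B3 G#3 F#3 B2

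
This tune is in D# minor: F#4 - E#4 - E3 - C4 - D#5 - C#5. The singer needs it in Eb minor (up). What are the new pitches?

From D# up to Eb is a diminished second; apply that to each pitch.
F#4 → Gb4
E#4 → F4
E3 → Fb3
C4 → Dbb4
D#5 → Eb5
C#5 → Db5

Gb4 F4 Fb3 Dbb4 Eb5 Db5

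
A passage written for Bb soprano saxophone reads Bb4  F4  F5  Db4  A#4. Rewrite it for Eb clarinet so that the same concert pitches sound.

First find concert pitch: the Bb soprano saxophone sounds a major second below written, so Bb4 F4 F5 Db4 A#4 sounds Ab4 Eb4 Eb5 Cb4 G#4.
Then write for Eb clarinet: it sounds a minor third above written, so the part must be a minor third below concert.
Ab4 → F4
Eb4 → C4
Eb5 → C5
Cb4 → Ab3
G#4 → E#4

F4 C4 C5 Ab3 E#4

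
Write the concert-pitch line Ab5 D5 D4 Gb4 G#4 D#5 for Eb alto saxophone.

Written C4 sounds as Eb3 on the Eb alto saxophone, so concert pitches are written a major sixth up.
Ab5 to F6
D5 to B5
D4 to B4
Gb4 to Eb5
G#4 to E#5
D#5 to B#5

F6 B5 B4 Eb5 E#5 B#5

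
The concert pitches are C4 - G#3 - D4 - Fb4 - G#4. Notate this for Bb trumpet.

D4 A#3 E4 Gb4 A#4

The Bb trumpet sounds a major second below written, so the written part must be a major second above concert — transpose each note up.
C4 to D4
G#3 to A#3
D4 to E4
Fb4 to Gb4
G#4 to A#4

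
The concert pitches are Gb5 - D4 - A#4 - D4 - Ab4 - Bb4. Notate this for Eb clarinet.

Eb5 B3 F##4 B3 F4 G4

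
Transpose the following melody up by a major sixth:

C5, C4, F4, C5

A5 A4 D5 A5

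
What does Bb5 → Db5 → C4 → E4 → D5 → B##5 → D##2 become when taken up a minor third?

Bb5 gives Db6
Db5 gives Fb5
C4 gives Eb4
E4 gives G4
D5 gives F5
B##5 gives D##6
D##2 gives F##2

Db6 Fb5 Eb4 G4 F5 D##6 F##2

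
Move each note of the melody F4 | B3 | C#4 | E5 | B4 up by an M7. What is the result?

E5 A#4 B#4 D#6 A#5

F4 up a major seventh is E5.
B3 up a major seventh is A#4.
A major seventh up from C#4 gives B#4.
E5 up a major seventh is D#6.
A major seventh up from B4 gives A#5.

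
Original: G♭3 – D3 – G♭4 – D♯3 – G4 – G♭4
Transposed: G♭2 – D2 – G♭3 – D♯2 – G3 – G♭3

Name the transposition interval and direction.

down a perfect octave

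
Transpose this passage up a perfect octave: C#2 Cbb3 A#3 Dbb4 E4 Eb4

C#2: an octave up reaches C, and 12 semitones makes it C#3.
Cbb3: an octave up reaches C, and 12 semitones makes it Cbb4.
A#3 up a perfect octave is A#4.
Dbb4: an octave up reaches D, and 12 semitones makes it Dbb5.
A perfect octave up from E4 gives E5.
A perfect octave up from Eb4 gives Eb5.

C#3 Cbb4 A#4 Dbb5 E5 Eb5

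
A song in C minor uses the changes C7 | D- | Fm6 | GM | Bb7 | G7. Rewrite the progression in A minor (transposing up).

C minor up to A minor is a major sixth; each chord root moves by that interval while the quality stays the same.
C7: root C up a major sixth → A, giving A7.
D-: root D up a major sixth → B, giving B-.
Fm6: root F up a major sixth → D, giving Dm6.
GM: root G up a major sixth → E, giving EM.
Bb7: root Bb up a major sixth → G, giving G7.
G7: root G up a major sixth → E, giving E7.

A7 B- Dm6 EM G7 E7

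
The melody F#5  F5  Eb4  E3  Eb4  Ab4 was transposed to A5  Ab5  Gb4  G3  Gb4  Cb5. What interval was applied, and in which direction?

up a minor third

From F#5 to A5 is 3 letter names — a third of some quality.
F#5 to A5 is 3 semitones, which makes it a minor third; the second version is higher, so the direction is up.
Checking another pair — Ab4 → Cb5 — gives the same interval.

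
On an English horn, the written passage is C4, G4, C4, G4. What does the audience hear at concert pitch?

Written C4 on the English horn sounds as F3, a perfect fifth lower; apply that shift to every note.
C4 -> F3
G4 -> C4
C4 -> F3
G4 -> C4

F3 C4 F3 C4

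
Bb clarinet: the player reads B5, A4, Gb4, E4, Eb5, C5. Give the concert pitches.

A5 G4 Fb4 D4 Db5 Bb4

The Bb clarinet sounds a major second below written, so transpose each written note down a major second.
B5 -> A5
A4 -> G4
Gb4 -> Fb4
E4 -> D4
Eb5 -> Db5
C5 -> Bb4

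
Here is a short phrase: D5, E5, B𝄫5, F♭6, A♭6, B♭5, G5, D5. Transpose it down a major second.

C5 D5 Abb5 Ebb6 Gb6 Ab5 F5 C5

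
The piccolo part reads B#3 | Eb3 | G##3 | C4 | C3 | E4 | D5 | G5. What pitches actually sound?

The piccolo sounds a perfect octave above written, so transpose each written note up a perfect octave.
B#3 gives B#4
Eb3 gives Eb4
G##3 gives G##4
C4 gives C5
C3 gives C4
E4 gives E5
D5 gives D6
G5 gives G6

B#4 Eb4 G##4 C5 C4 E5 D6 G6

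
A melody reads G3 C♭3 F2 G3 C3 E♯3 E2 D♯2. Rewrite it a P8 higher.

G4 Cb4 F3 G4 C4 E#4 E3 D#3

G3: an octave up reaches G, and 12 semitones makes it G4.
A perfect octave up from Cb3 gives Cb4.
A perfect octave up from F2 gives F3.
G3 up a perfect octave is G4.
A perfect octave up from C3 gives C4.
E#3 up a perfect octave is E#4.
A perfect octave up from E2 gives E3.
A perfect octave up from D#2 gives D#3.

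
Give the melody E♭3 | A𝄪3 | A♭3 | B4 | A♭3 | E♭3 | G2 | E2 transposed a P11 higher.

Ab4 D##5 Db5 E6 Db5 Ab4 C4 A3

Eb3: an eleventh up reaches A, and 17 semitones makes it Ab4.
A##3 up a perfect eleventh is D##5.
A perfect eleventh up from Ab3 gives Db5.
B4 up a perfect eleventh is E6.
Ab3 up a perfect eleventh is Db5.
Eb3: an eleventh up reaches A, and 17 semitones makes it Ab4.
G2 up a perfect eleventh is C4.
E2 up a perfect eleventh is A3.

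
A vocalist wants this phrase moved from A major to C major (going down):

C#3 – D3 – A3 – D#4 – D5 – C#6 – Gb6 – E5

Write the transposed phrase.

E2 F2 C3 F#3 F4 E5 Bbb5 G4

A major to C major down is a major sixth, so every note moves down by that interval.
C#3 → E2
D3 → F2
A3 → C3
D#4 → F#3
D5 → F4
C#6 → E5
Gb6 → Bbb5
E5 → G4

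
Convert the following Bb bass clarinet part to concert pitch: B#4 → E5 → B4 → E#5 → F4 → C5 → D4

Written C4 on the Bb bass clarinet sounds as Bb2, a major ninth lower; apply that shift to every note.
B#4 becomes A#3
E5 becomes D4
B4 becomes A3
E#5 becomes D#4
F4 becomes Eb3
C5 becomes Bb3
D4 becomes C3

A#3 D4 A3 D#4 Eb3 Bb3 C3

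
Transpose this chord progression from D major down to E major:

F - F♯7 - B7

G G#7 C#7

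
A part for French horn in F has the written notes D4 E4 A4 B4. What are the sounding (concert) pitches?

The French horn in F sounds a perfect fifth below written, so transpose each written note down a perfect fifth.
D4 gives G3
E4 gives A3
A4 gives D4
B4 gives E4

G3 A3 D4 E4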